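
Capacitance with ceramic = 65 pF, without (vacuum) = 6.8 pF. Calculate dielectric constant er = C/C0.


er = 65 / 6.8 = 9.56

9.56


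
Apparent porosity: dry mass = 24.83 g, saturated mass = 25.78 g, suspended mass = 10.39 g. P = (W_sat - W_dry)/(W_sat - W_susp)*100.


P = (25.78 - 24.83) / (25.78 - 10.39) * 100 = 0.95 / 15.39 * 100 = 6.2%

6.2


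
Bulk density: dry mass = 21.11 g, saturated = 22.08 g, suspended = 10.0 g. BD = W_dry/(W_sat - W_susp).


BD = 21.11 / (22.08 - 10.0) = 21.11 / 12.08 = 1.748 g/cm^3

1.748


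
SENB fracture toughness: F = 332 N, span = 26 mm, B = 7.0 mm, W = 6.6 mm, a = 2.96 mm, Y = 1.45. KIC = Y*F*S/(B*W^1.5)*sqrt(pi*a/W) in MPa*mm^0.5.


KIC = 1.45*332*26/(7.0*6.6^1.5)*sqrt(pi*2.96/6.6) = 125.17

125.17


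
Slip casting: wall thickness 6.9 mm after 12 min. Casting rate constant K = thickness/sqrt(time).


K = 6.9 / sqrt(12) = 6.9 / 3.4641 = 1.992 mm/min^0.5

1.992


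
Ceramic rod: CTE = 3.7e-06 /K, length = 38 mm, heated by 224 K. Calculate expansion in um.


dL = 3.7e-06 * 38 * 224 * 1000 = 31.494 um

31.494


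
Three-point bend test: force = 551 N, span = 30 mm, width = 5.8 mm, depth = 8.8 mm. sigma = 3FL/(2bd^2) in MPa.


sigma = 3*551*30/(2*5.8*8.8^2) = 55.2 MPa

55.2


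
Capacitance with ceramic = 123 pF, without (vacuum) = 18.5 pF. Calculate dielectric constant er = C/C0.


er = 123 / 18.5 = 6.65

6.65


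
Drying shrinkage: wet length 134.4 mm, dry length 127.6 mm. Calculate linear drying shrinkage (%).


DS = (134.4 - 127.6) / 134.4 * 100 = 5.06%

5.06


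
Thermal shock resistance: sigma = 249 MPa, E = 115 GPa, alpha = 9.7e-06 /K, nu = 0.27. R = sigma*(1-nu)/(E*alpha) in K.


R = 249*(1-0.27)/(115*1000*9.7e-06) = 163 K

163


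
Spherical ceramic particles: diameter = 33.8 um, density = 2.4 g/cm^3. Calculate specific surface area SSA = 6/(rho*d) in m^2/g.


SSA = 6 / (2.4 * 33.8) = 0.074 m^2/g

0.074


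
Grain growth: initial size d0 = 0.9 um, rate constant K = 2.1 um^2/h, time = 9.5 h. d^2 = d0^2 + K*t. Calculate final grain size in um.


d^2 = 0.9^2 + 2.1*9.5 = 20.76
d = sqrt(20.76) = 4.56 um

4.56


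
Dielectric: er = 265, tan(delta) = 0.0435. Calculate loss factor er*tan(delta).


Loss = 265 * 0.0435 = 11.528

11.528


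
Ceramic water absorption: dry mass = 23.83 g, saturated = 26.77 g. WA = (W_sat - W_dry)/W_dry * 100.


WA = (26.77 - 23.83) / 23.83 * 100 = 12.34%

12.34


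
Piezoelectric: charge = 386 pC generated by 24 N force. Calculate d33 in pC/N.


d33 = 386 / 24 = 16.1 pC/N

16.1


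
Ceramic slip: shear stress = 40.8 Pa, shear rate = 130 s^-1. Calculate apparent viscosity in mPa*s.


eta = tau/gamma * 1000 = 40.8/130 * 1000 = 313.8 mPa*s

313.8


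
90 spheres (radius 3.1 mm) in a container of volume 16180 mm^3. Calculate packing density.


V_sphere = 4/3*pi*3.1^3 = 124.7882 mm^3
Total V = 90*124.7882 = 11230.938 mm^3
PD = 11230.938 / 16180 = 0.694

0.694


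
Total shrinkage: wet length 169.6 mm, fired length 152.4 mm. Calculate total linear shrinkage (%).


TS = (169.6 - 152.4) / 169.6 * 100 = 10.14%

10.14


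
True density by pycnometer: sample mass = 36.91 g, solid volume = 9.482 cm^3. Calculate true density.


TD = 36.91 / 9.482 = 3.893 g/cm^3

3.893


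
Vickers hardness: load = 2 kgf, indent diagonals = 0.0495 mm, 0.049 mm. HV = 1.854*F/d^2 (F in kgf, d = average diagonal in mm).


d_avg = (0.0495+0.049)/2 = 0.04925 mm
HV = 1.854*2/0.04925^2 = 1529

1529


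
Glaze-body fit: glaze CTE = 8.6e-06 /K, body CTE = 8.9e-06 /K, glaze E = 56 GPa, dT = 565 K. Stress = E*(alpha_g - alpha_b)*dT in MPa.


Stress = 56*1000*(8.6e-06 - 8.9e-06)*565 = -9.5 MPa

-9.5


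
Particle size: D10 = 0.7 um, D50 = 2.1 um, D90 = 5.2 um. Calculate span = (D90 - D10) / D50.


Span = (5.2 - 0.7) / 2.1 = 4.5 / 2.1 = 2.143

2.143


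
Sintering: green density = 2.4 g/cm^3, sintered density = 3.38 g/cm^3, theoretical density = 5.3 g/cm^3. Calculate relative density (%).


Relative = 3.38 / 5.3 * 100 = 63.8%

63.8


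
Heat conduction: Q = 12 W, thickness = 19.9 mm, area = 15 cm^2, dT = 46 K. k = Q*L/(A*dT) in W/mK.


k = 12*19.9/1000/(15/10000*46) = 3.46 W/mK

3.46


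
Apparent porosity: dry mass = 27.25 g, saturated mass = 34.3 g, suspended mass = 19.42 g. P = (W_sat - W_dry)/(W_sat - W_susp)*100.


P = (34.3 - 27.25) / (34.3 - 19.42) * 100 = 7.05 / 14.88 * 100 = 47.4%

47.4


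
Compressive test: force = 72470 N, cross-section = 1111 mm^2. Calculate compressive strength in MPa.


CS = 72470 / 1111 = 65.2 MPa

65.2


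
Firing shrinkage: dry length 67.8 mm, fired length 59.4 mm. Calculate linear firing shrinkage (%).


FS = (67.8 - 59.4) / 67.8 * 100 = 12.39%

12.39


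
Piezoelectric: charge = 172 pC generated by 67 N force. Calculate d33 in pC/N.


d33 = 172 / 67 = 2.6 pC/N

2.6


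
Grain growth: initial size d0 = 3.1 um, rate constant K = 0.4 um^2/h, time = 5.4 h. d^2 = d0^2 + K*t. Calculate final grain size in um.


d^2 = 3.1^2 + 0.4*5.4 = 11.77
d = sqrt(11.77) = 3.43 um

3.43


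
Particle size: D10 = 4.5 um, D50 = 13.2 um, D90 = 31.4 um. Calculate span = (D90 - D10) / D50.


Span = (31.4 - 4.5) / 13.2 = 26.9 / 13.2 = 2.038

2.038


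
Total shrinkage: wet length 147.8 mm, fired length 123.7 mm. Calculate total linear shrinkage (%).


TS = (147.8 - 123.7) / 147.8 * 100 = 16.31%

16.31


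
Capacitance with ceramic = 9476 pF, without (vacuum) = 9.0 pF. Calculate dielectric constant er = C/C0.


er = 9476 / 9.0 = 1052.89

1052.89


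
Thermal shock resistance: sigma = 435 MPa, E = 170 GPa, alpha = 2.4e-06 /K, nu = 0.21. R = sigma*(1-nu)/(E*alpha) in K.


R = 435*(1-0.21)/(170*1000*2.4e-06) = 842 K

842


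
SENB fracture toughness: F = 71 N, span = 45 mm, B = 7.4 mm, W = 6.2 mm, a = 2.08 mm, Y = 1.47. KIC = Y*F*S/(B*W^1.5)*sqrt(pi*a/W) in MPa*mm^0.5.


KIC = 1.47*71*45/(7.4*6.2^1.5)*sqrt(pi*2.08/6.2) = 42.21

42.21


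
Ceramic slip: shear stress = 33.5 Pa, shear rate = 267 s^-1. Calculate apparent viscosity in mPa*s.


eta = tau/gamma * 1000 = 33.5/267 * 1000 = 125.5 mPa*s

125.5


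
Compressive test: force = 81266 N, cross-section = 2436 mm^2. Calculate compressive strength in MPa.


CS = 81266 / 2436 = 33.4 MPa

33.4


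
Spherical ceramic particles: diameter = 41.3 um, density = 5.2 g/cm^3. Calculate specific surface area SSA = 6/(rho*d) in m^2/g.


SSA = 6 / (5.2 * 41.3) = 0.028 m^2/g

0.028


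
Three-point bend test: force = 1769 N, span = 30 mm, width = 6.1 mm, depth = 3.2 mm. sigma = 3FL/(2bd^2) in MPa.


sigma = 3*1769*30/(2*6.1*3.2^2) = 1274.4 MPa

1274.4


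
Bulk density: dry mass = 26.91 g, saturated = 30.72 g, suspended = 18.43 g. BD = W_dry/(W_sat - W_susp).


BD = 26.91 / (30.72 - 18.43) = 26.91 / 12.29 = 2.19 g/cm^3

2.19


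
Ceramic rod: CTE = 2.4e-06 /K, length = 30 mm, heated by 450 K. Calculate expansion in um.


dL = 2.4e-06 * 30 * 450 * 1000 = 32.4 um

32.4


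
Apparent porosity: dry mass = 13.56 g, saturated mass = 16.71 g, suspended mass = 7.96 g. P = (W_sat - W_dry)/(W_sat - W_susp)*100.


P = (16.71 - 13.56) / (16.71 - 7.96) * 100 = 3.15 / 8.75 * 100 = 36.0%

36.0


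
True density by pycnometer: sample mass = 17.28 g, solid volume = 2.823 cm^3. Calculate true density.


TD = 17.28 / 2.823 = 6.121 g/cm^3

6.121


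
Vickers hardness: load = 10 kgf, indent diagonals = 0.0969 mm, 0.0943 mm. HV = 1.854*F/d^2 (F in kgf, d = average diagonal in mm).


d_avg = (0.0969+0.0943)/2 = 0.0956 mm
HV = 1.854*10/0.0956^2 = 2029

2029


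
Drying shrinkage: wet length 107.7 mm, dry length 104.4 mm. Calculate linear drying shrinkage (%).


DS = (107.7 - 104.4) / 107.7 * 100 = 3.06%

3.06


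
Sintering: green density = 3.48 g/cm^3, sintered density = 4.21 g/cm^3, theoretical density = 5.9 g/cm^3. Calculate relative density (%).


Relative = 4.21 / 5.9 * 100 = 71.4%

71.4


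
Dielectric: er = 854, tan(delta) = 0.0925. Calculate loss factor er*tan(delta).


Loss = 854 * 0.0925 = 78.995

78.995


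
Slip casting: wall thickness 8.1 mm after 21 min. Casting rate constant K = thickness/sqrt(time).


K = 8.1 / sqrt(21) = 8.1 / 4.5826 = 1.768 mm/min^0.5

1.768


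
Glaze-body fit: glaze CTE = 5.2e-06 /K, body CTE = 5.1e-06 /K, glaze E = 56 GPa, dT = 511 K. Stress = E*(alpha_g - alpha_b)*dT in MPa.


Stress = 56*1000*(5.2e-06 - 5.1e-06)*511 = 2.9 MPa

2.9


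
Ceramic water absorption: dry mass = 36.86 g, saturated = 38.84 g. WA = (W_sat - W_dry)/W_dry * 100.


WA = (38.84 - 36.86) / 36.86 * 100 = 5.37%

5.37


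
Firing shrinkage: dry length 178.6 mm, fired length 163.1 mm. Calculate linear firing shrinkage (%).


FS = (178.6 - 163.1) / 178.6 * 100 = 8.68%

8.68


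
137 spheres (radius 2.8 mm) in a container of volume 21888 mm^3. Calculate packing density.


V_sphere = 4/3*pi*2.8^3 = 91.9523 mm^3
Total V = 137*91.9523 = 12597.4651 mm^3
PD = 12597.4651 / 21888 = 0.576

0.576


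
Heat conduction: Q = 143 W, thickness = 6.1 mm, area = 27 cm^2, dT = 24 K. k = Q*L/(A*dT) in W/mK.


k = 143*6.1/1000/(27/10000*24) = 13.46 W/mK

13.46


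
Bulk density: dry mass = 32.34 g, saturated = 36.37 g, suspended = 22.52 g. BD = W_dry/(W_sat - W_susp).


BD = 32.34 / (36.37 - 22.52) = 32.34 / 13.85 = 2.335 g/cm^3

2.335


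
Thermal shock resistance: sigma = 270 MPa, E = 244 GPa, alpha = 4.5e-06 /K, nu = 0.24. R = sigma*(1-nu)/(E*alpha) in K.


R = 270*(1-0.24)/(244*1000*4.5e-06) = 187 K

187


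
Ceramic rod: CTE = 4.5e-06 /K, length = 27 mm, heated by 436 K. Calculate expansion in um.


dL = 4.5e-06 * 27 * 436 * 1000 = 52.974 um

52.974


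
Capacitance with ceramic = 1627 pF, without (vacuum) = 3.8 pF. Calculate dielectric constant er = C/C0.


er = 1627 / 3.8 = 428.16

428.16


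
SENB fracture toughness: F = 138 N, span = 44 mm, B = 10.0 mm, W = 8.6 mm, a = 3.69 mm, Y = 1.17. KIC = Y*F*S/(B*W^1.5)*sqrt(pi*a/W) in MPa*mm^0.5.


KIC = 1.17*138*44/(10.0*8.6^1.5)*sqrt(pi*3.69/8.6) = 32.7

32.7


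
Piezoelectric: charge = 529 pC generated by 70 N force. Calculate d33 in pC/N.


d33 = 529 / 70 = 7.6 pC/N

7.6


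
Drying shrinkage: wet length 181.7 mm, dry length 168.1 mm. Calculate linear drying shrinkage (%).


DS = (181.7 - 168.1) / 181.7 * 100 = 7.48%

7.48


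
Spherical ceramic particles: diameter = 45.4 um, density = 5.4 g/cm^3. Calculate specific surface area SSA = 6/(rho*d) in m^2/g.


SSA = 6 / (5.4 * 45.4) = 0.024 m^2/g

0.024


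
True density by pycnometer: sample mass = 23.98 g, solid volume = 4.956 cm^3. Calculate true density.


TD = 23.98 / 4.956 = 4.839 g/cm^3

4.839


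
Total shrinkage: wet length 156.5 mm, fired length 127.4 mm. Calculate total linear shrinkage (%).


TS = (156.5 - 127.4) / 156.5 * 100 = 18.59%

18.59


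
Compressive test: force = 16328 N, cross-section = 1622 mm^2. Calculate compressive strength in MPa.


CS = 16328 / 1622 = 10.1 MPa

10.1


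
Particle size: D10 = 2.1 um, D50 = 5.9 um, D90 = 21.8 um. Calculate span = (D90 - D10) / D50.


Span = (21.8 - 2.1) / 5.9 = 19.7 / 5.9 = 3.339

3.339


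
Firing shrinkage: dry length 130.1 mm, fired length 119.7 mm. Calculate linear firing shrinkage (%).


FS = (130.1 - 119.7) / 130.1 * 100 = 7.99%

7.99


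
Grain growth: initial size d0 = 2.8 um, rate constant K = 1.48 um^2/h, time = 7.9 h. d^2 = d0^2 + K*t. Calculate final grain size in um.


d^2 = 2.8^2 + 1.48*7.9 = 19.532
d = sqrt(19.532) = 4.42 um

4.42


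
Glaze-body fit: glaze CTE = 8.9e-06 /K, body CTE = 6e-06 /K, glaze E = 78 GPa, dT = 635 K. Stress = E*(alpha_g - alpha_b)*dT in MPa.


Stress = 78*1000*(8.9e-06 - 6e-06)*635 = 143.6 MPa

143.6


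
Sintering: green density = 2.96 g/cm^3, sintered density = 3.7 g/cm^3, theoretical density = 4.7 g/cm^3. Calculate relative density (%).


Relative = 3.7 / 4.7 * 100 = 78.7%

78.7


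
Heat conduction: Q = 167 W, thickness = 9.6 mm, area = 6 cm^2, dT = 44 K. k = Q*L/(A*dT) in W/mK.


k = 167*9.6/1000/(6/10000*44) = 60.73 W/mK

60.73


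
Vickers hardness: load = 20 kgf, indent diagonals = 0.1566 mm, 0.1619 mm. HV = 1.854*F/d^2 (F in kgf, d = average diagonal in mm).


d_avg = (0.1566+0.1619)/2 = 0.15925 mm
HV = 1.854*20/0.15925^2 = 1462

1462


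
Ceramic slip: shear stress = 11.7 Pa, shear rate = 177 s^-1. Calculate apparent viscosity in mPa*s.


eta = tau/gamma * 1000 = 11.7/177 * 1000 = 66.1 mPa*s

66.1


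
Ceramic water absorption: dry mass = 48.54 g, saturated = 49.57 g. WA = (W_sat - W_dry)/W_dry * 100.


WA = (49.57 - 48.54) / 48.54 * 100 = 2.12%

2.12


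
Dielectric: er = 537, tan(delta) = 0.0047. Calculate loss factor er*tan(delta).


Loss = 537 * 0.0047 = 2.524

2.524


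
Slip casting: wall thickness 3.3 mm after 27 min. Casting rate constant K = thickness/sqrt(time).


K = 3.3 / sqrt(27) = 3.3 / 5.1962 = 0.635 mm/min^0.5

0.635


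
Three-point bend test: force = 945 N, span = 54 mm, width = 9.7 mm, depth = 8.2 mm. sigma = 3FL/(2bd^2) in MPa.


sigma = 3*945*54/(2*9.7*8.2^2) = 117.4 MPa

117.4


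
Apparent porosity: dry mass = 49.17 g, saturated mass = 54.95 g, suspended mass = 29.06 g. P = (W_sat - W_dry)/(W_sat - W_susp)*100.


P = (54.95 - 49.17) / (54.95 - 29.06) * 100 = 5.78 / 25.89 * 100 = 22.3%

22.3


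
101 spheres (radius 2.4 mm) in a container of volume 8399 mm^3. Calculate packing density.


V_sphere = 4/3*pi*2.4^3 = 57.9058 mm^3
Total V = 101*57.9058 = 5848.4858 mm^3
PD = 5848.4858 / 8399 = 0.696

0.696


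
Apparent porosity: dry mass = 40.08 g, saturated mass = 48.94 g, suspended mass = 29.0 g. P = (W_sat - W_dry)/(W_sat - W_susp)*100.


P = (48.94 - 40.08) / (48.94 - 29.0) * 100 = 8.86 / 19.94 * 100 = 44.4%

44.4


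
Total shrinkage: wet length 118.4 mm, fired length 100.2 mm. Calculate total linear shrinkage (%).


TS = (118.4 - 100.2) / 118.4 * 100 = 15.37%

15.37


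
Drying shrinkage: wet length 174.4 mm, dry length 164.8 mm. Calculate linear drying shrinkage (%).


DS = (174.4 - 164.8) / 174.4 * 100 = 5.5%

5.5


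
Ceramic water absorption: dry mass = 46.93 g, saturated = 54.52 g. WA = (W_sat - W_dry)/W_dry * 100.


WA = (54.52 - 46.93) / 46.93 * 100 = 16.17%

16.17


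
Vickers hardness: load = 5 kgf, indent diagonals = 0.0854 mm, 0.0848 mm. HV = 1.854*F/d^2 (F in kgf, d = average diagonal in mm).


d_avg = (0.0854+0.0848)/2 = 0.0851 mm
HV = 1.854*5/0.0851^2 = 1280

1280


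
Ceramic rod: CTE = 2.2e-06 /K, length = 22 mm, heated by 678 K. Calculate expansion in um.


dL = 2.2e-06 * 22 * 678 * 1000 = 32.815 um

32.815


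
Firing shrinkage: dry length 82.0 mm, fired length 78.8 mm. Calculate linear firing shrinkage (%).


FS = (82.0 - 78.8) / 82.0 * 100 = 3.9%

3.9


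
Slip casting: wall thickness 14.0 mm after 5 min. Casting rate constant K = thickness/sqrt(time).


K = 14.0 / sqrt(5) = 14.0 / 2.2361 = 6.261 mm/min^0.5

6.261


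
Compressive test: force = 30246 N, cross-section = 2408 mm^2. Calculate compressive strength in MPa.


CS = 30246 / 2408 = 12.6 MPa

12.6


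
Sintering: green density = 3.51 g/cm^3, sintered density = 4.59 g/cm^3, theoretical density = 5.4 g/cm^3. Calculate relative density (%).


Relative = 4.59 / 5.4 * 100 = 85.0%

85.0


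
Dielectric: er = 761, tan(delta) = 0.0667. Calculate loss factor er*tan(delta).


Loss = 761 * 0.0667 = 50.759

50.759


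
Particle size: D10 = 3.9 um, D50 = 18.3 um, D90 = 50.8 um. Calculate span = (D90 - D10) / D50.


Span = (50.8 - 3.9) / 18.3 = 46.9 / 18.3 = 2.563

2.563


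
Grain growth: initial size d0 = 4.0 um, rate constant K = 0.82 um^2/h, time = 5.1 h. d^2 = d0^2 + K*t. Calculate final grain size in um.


d^2 = 4.0^2 + 0.82*5.1 = 20.182
d = sqrt(20.182) = 4.49 um

4.49


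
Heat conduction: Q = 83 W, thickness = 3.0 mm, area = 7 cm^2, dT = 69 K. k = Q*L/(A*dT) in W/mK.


k = 83*3.0/1000/(7/10000*69) = 5.16 W/mK

5.16


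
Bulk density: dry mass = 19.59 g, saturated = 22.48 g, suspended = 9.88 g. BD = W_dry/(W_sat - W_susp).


BD = 19.59 / (22.48 - 9.88) = 19.59 / 12.6 = 1.555 g/cm^3

1.555


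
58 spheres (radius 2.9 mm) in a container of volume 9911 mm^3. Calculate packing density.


V_sphere = 4/3*pi*2.9^3 = 102.1604 mm^3
Total V = 58*102.1604 = 5925.3032 mm^3
PD = 5925.3032 / 9911 = 0.598

0.598


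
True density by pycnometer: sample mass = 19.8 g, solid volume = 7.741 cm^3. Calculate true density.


TD = 19.8 / 7.741 = 2.558 g/cm^3

2.558


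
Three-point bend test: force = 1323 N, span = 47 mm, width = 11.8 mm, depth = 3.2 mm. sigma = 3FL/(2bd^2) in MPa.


sigma = 3*1323*47/(2*11.8*3.2^2) = 771.9 MPa

771.9


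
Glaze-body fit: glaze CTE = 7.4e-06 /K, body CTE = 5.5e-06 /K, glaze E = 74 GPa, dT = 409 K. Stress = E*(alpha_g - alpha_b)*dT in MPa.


Stress = 74*1000*(7.4e-06 - 5.5e-06)*409 = 57.5 MPa

57.5


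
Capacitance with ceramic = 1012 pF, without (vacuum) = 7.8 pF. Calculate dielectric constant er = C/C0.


er = 1012 / 7.8 = 129.74

129.74


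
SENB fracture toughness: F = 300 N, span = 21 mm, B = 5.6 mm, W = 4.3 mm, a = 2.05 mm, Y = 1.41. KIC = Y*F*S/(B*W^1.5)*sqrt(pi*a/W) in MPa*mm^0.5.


KIC = 1.41*300*21/(5.6*4.3^1.5)*sqrt(pi*2.05/4.3) = 217.71

217.71


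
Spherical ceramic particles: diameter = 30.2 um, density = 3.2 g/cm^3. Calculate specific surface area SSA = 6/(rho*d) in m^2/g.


SSA = 6 / (3.2 * 30.2) = 0.062 m^2/g

0.062


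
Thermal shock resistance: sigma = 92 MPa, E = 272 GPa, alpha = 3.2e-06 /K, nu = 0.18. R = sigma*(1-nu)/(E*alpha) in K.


R = 92*(1-0.18)/(272*1000*3.2e-06) = 87 K

87


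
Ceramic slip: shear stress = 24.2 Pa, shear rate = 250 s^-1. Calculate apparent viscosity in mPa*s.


eta = tau/gamma * 1000 = 24.2/250 * 1000 = 96.8 mPa*s

96.8


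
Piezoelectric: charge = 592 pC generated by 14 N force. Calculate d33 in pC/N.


d33 = 592 / 14 = 42.3 pC/N

42.3


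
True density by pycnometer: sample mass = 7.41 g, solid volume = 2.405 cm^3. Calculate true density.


TD = 7.41 / 2.405 = 3.081 g/cm^3

3.081


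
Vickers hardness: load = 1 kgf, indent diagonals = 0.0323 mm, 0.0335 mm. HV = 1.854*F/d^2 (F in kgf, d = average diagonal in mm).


d_avg = (0.0323+0.0335)/2 = 0.0329 mm
HV = 1.854*1/0.0329^2 = 1713

1713


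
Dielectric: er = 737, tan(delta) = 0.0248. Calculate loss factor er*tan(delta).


Loss = 737 * 0.0248 = 18.278

18.278


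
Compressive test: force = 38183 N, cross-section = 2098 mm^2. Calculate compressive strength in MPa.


CS = 38183 / 2098 = 18.2 MPa

18.2


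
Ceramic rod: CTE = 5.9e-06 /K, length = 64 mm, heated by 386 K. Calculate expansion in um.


dL = 5.9e-06 * 64 * 386 * 1000 = 145.754 um

145.754


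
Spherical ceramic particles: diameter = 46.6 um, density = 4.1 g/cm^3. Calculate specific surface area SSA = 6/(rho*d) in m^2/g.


SSA = 6 / (4.1 * 46.6) = 0.031 m^2/g

0.031


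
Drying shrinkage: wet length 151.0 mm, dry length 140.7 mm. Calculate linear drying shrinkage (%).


DS = (151.0 - 140.7) / 151.0 * 100 = 6.82%

6.82


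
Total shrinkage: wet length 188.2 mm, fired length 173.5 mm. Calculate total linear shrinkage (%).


TS = (188.2 - 173.5) / 188.2 * 100 = 7.81%

7.81


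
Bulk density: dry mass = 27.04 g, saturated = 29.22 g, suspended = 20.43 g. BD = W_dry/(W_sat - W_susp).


BD = 27.04 / (29.22 - 20.43) = 27.04 / 8.79 = 3.076 g/cm^3

3.076


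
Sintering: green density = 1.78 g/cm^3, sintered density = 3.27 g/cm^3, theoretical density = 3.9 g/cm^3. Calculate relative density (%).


Relative = 3.27 / 3.9 * 100 = 83.8%

83.8


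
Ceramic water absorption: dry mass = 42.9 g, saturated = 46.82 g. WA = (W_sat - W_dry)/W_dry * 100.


WA = (46.82 - 42.9) / 42.9 * 100 = 9.14%

9.14


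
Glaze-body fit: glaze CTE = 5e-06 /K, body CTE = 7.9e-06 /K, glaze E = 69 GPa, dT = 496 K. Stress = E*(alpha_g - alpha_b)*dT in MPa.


Stress = 69*1000*(5e-06 - 7.9e-06)*496 = -99.2 MPa

-99.2


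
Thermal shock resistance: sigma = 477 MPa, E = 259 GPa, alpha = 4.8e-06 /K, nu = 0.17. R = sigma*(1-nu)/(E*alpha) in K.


R = 477*(1-0.17)/(259*1000*4.8e-06) = 318 K

318


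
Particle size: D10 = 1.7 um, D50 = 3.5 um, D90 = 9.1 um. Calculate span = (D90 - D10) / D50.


Span = (9.1 - 1.7) / 3.5 = 7.4 / 3.5 = 2.114

2.114


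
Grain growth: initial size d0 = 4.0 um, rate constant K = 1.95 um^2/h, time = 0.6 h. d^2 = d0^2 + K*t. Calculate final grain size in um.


d^2 = 4.0^2 + 1.95*0.6 = 17.17
d = sqrt(17.17) = 4.14 um

4.14


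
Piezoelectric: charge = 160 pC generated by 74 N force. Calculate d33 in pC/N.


d33 = 160 / 74 = 2.2 pC/N

2.2


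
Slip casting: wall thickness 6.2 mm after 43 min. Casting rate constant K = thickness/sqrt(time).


K = 6.2 / sqrt(43) = 6.2 / 6.5574 = 0.945 mm/min^0.5

0.945


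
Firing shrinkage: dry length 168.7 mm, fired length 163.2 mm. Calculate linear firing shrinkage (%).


FS = (168.7 - 163.2) / 168.7 * 100 = 3.26%

3.26


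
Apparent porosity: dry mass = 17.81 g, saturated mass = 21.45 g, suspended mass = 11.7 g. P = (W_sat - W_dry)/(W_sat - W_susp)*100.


P = (21.45 - 17.81) / (21.45 - 11.7) * 100 = 3.64 / 9.75 * 100 = 37.3%

37.3


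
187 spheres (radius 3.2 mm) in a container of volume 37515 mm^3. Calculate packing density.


V_sphere = 4/3*pi*3.2^3 = 137.2583 mm^3
Total V = 187*137.2583 = 25667.3021 mm^3
PD = 25667.3021 / 37515 = 0.684

0.684


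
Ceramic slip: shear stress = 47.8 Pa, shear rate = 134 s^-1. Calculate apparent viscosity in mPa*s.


eta = tau/gamma * 1000 = 47.8/134 * 1000 = 356.7 mPa*s

356.7


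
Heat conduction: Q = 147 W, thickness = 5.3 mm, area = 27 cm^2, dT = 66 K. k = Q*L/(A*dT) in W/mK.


k = 147*5.3/1000/(27/10000*66) = 4.37 W/mK

4.37


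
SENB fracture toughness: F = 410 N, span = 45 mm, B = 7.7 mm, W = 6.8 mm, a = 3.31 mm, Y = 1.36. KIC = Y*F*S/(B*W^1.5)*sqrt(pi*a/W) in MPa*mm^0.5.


KIC = 1.36*410*45/(7.7*6.8^1.5)*sqrt(pi*3.31/6.8) = 227.26

227.26


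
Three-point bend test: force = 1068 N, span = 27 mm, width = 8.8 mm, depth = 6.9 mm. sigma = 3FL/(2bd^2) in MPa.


sigma = 3*1068*27/(2*8.8*6.9^2) = 103.2 MPa

103.2


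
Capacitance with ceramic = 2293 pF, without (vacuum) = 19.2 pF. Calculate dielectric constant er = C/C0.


er = 2293 / 19.2 = 119.43

119.43


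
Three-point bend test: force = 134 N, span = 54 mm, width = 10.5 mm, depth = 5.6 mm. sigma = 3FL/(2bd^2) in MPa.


sigma = 3*134*54/(2*10.5*5.6^2) = 33.0 MPa

33.0


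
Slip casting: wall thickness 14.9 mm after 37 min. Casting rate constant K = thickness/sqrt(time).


K = 14.9 / sqrt(37) = 14.9 / 6.0828 = 2.45 mm/min^0.5

2.45


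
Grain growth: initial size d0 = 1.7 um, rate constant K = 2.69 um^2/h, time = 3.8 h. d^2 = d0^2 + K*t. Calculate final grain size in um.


d^2 = 1.7^2 + 2.69*3.8 = 13.112
d = sqrt(13.112) = 3.62 um

3.62


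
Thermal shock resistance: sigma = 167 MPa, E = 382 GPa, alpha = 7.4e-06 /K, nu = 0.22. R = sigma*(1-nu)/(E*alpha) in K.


R = 167*(1-0.22)/(382*1000*7.4e-06) = 46 K

46


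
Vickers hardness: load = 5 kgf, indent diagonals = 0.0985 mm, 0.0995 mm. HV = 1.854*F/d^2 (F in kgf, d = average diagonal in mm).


d_avg = (0.0985+0.0995)/2 = 0.099 mm
HV = 1.854*5/0.099^2 = 946

946


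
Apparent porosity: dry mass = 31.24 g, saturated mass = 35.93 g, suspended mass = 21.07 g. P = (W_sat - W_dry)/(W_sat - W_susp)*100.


P = (35.93 - 31.24) / (35.93 - 21.07) * 100 = 4.69 / 14.86 * 100 = 31.6%

31.6


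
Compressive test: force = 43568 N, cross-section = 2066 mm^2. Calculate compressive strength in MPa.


CS = 43568 / 2066 = 21.1 MPa

21.1


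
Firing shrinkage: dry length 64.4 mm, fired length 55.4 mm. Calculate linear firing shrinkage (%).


FS = (64.4 - 55.4) / 64.4 * 100 = 13.98%

13.98


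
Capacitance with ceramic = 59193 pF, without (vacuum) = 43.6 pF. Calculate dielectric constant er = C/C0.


er = 59193 / 43.6 = 1357.64

1357.64


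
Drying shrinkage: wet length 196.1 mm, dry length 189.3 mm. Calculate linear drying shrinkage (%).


DS = (196.1 - 189.3) / 196.1 * 100 = 3.47%

3.47


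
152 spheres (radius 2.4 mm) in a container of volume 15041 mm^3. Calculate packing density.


V_sphere = 4/3*pi*2.4^3 = 57.9058 mm^3
Total V = 152*57.9058 = 8801.6816 mm^3
PD = 8801.6816 / 15041 = 0.585

0.585


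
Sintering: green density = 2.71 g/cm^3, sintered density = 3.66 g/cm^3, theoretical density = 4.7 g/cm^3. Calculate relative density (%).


Relative = 3.66 / 4.7 * 100 = 77.9%

77.9


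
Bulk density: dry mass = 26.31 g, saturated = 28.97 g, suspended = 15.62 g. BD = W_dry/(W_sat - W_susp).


BD = 26.31 / (28.97 - 15.62) = 26.31 / 13.35 = 1.971 g/cm^3

1.971


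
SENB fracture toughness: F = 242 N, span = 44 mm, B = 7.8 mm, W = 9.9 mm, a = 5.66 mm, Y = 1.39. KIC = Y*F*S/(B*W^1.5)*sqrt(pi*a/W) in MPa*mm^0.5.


KIC = 1.39*242*44/(7.8*9.9^1.5)*sqrt(pi*5.66/9.9) = 81.64

81.64


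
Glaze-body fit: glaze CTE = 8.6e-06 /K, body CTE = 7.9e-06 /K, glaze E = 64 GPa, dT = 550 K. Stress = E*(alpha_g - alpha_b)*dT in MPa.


Stress = 64*1000*(8.6e-06 - 7.9e-06)*550 = 24.6 MPa

24.6


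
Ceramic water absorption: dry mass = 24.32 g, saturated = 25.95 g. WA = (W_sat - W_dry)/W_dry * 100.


WA = (25.95 - 24.32) / 24.32 * 100 = 6.7%

6.7


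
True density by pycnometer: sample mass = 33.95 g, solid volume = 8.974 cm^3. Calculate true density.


TD = 33.95 / 8.974 = 3.783 g/cm^3

3.783


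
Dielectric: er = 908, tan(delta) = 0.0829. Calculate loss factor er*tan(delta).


Loss = 908 * 0.0829 = 75.273

75.273


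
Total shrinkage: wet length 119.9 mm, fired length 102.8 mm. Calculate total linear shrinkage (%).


TS = (119.9 - 102.8) / 119.9 * 100 = 14.26%

14.26


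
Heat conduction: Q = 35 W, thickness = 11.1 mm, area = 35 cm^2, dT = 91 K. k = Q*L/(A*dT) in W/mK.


k = 35*11.1/1000/(35/10000*91) = 1.22 W/mK

1.22


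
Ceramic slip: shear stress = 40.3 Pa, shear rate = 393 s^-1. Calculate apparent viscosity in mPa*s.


eta = tau/gamma * 1000 = 40.3/393 * 1000 = 102.5 mPa*s

102.5


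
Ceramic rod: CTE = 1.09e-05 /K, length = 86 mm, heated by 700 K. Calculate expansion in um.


dL = 1.09e-05 * 86 * 700 * 1000 = 656.18 um

656.18


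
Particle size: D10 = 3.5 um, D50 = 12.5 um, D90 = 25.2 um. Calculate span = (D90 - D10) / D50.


Span = (25.2 - 3.5) / 12.5 = 21.7 / 12.5 = 1.736

1.736


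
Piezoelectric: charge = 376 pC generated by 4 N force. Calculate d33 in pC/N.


d33 = 376 / 4 = 94.0 pC/N

94.0


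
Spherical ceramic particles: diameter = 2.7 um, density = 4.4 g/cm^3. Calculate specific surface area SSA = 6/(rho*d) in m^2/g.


SSA = 6 / (4.4 * 2.7) = 0.505 m^2/g

0.505


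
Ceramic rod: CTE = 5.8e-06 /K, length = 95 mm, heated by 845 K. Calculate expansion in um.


dL = 5.8e-06 * 95 * 845 * 1000 = 465.595 um

465.595


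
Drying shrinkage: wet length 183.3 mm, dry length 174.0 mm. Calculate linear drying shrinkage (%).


DS = (183.3 - 174.0) / 183.3 * 100 = 5.07%

5.07


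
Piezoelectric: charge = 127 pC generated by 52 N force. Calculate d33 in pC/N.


d33 = 127 / 52 = 2.4 pC/N

2.4


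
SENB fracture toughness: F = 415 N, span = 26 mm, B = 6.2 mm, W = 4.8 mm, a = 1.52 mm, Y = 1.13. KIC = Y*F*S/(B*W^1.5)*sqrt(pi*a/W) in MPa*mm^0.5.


KIC = 1.13*415*26/(6.2*4.8^1.5)*sqrt(pi*1.52/4.8) = 186.52

186.52


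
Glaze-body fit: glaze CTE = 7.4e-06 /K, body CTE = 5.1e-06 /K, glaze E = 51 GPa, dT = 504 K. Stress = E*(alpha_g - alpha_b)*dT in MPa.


Stress = 51*1000*(7.4e-06 - 5.1e-06)*504 = 59.1 MPa

59.1


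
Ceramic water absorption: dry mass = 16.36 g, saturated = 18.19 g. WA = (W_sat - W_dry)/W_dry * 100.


WA = (18.19 - 16.36) / 16.36 * 100 = 11.19%

11.19


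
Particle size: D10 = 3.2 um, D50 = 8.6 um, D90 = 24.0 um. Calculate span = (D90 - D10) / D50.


Span = (24.0 - 3.2) / 8.6 = 20.8 / 8.6 = 2.419

2.419


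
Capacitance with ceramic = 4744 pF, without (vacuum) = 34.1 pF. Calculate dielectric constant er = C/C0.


er = 4744 / 34.1 = 139.12

139.12


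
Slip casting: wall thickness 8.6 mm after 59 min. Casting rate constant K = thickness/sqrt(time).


K = 8.6 / sqrt(59) = 8.6 / 7.6811 = 1.12 mm/min^0.5

1.12


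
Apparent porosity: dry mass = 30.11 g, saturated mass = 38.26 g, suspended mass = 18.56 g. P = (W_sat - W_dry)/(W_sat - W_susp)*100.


P = (38.26 - 30.11) / (38.26 - 18.56) * 100 = 8.15 / 19.7 * 100 = 41.4%

41.4


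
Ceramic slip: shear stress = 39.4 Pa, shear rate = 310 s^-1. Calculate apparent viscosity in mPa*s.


eta = tau/gamma * 1000 = 39.4/310 * 1000 = 127.1 mPa*s

127.1


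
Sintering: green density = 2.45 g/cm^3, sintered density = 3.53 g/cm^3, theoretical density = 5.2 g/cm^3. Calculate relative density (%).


Relative = 3.53 / 5.2 * 100 = 67.9%

67.9


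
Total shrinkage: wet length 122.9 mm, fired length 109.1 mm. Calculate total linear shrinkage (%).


TS = (122.9 - 109.1) / 122.9 * 100 = 11.23%

11.23


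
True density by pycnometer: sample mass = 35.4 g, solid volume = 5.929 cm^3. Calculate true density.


TD = 35.4 / 5.929 = 5.971 g/cm^3

5.971


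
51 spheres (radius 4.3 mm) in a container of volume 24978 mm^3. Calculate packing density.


V_sphere = 4/3*pi*4.3^3 = 333.0381 mm^3
Total V = 51*333.0381 = 16984.9431 mm^3
PD = 16984.9431 / 24978 = 0.68

0.68


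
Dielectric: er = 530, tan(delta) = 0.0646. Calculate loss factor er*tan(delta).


Loss = 530 * 0.0646 = 34.238

34.238


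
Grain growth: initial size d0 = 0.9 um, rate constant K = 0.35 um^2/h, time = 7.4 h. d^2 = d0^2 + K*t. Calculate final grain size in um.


d^2 = 0.9^2 + 0.35*7.4 = 3.4
d = sqrt(3.4) = 1.84 um

1.84


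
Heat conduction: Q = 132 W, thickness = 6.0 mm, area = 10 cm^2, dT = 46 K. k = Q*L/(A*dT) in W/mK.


k = 132*6.0/1000/(10/10000*46) = 17.22 W/mK

17.22


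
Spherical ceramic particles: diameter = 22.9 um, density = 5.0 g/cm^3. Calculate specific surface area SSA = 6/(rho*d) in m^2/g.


SSA = 6 / (5.0 * 22.9) = 0.052 m^2/g

0.052


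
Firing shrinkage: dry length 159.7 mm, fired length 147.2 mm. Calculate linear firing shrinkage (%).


FS = (159.7 - 147.2) / 159.7 * 100 = 7.83%

7.83


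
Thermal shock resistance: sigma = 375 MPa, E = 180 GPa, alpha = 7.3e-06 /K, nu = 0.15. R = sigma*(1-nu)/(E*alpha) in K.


R = 375*(1-0.15)/(180*1000*7.3e-06) = 243 K

243


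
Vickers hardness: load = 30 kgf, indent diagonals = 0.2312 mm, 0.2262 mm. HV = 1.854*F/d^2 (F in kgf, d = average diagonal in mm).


d_avg = (0.2312+0.2262)/2 = 0.2287 mm
HV = 1.854*30/0.2287^2 = 1063

1063


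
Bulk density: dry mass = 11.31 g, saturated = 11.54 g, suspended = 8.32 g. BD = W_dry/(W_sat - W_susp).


BD = 11.31 / (11.54 - 8.32) = 11.31 / 3.22 = 3.512 g/cm^3

3.512


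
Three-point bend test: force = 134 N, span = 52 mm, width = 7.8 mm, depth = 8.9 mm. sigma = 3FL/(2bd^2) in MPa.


sigma = 3*134*52/(2*7.8*8.9^2) = 16.9 MPa

16.9


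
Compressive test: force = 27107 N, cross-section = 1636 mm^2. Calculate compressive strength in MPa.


CS = 27107 / 1636 = 16.6 MPa

16.6


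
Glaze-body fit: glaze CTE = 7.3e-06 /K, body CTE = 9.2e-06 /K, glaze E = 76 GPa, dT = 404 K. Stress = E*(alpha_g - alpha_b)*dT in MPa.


Stress = 76*1000*(7.3e-06 - 9.2e-06)*404 = -58.3 MPa

-58.3


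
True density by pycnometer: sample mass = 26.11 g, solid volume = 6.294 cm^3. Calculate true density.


TD = 26.11 / 6.294 = 4.148 g/cm^3

4.148


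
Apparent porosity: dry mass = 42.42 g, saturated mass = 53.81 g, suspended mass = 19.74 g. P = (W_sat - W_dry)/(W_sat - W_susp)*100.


P = (53.81 - 42.42) / (53.81 - 19.74) * 100 = 11.39 / 34.07 * 100 = 33.4%

33.4


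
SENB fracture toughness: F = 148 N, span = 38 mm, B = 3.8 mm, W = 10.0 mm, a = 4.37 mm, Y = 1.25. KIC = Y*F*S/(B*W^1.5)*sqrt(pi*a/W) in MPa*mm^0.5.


KIC = 1.25*148*38/(3.8*10.0^1.5)*sqrt(pi*4.37/10.0) = 68.55

68.55


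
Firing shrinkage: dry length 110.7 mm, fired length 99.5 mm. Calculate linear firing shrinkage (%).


FS = (110.7 - 99.5) / 110.7 * 100 = 10.12%

10.12


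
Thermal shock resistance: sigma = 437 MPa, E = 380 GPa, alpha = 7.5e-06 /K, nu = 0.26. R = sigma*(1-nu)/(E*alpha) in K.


R = 437*(1-0.26)/(380*1000*7.5e-06) = 113 K

113


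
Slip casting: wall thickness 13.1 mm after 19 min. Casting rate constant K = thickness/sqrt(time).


K = 13.1 / sqrt(19) = 13.1 / 4.3589 = 3.005 mm/min^0.5

3.005


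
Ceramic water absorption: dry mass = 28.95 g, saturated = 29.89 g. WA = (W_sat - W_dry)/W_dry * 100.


WA = (29.89 - 28.95) / 28.95 * 100 = 3.25%

3.25


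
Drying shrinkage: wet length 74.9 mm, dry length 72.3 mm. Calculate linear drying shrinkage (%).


DS = (74.9 - 72.3) / 74.9 * 100 = 3.47%

3.47


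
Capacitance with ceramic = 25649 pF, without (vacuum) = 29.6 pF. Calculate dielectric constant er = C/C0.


er = 25649 / 29.6 = 866.52

866.52


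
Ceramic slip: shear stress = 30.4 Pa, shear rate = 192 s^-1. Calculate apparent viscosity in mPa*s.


eta = tau/gamma * 1000 = 30.4/192 * 1000 = 158.3 mPa*s

158.3


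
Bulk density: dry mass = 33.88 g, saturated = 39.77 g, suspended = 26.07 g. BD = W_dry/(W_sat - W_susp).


BD = 33.88 / (39.77 - 26.07) = 33.88 / 13.7 = 2.473 g/cm^3

2.473


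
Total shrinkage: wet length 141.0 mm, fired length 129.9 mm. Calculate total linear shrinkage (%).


TS = (141.0 - 129.9) / 141.0 * 100 = 7.87%

7.87


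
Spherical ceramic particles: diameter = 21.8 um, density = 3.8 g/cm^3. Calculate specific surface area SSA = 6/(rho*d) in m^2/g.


SSA = 6 / (3.8 * 21.8) = 0.072 m^2/g

0.072


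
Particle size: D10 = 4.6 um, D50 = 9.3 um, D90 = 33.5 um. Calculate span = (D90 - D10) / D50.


Span = (33.5 - 4.6) / 9.3 = 28.9 / 9.3 = 3.108

3.108


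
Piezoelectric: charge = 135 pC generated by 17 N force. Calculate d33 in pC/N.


d33 = 135 / 17 = 7.9 pC/N

7.9


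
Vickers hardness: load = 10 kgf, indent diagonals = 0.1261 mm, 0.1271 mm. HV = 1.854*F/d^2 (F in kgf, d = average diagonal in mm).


d_avg = (0.1261+0.1271)/2 = 0.1266 mm
HV = 1.854*10/0.1266^2 = 1157

1157


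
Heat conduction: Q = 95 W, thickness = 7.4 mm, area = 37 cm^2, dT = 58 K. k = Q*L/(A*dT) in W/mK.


k = 95*7.4/1000/(37/10000*58) = 3.28 W/mK

3.28


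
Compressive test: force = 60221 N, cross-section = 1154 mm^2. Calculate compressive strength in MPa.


CS = 60221 / 1154 = 52.2 MPa

52.2


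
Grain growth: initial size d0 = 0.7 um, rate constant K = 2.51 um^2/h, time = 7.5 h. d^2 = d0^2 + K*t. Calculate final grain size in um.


d^2 = 0.7^2 + 2.51*7.5 = 19.315
d = sqrt(19.315) = 4.39 um

4.39


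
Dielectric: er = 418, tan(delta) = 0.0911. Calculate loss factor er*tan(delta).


Loss = 418 * 0.0911 = 38.08

38.08


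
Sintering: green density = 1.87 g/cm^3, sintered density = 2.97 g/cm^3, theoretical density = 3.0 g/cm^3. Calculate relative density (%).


Relative = 2.97 / 3.0 * 100 = 99.0%

99.0


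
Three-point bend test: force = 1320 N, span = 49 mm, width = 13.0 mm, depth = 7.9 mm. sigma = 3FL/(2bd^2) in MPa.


sigma = 3*1320*49/(2*13.0*7.9^2) = 119.6 MPa

119.6


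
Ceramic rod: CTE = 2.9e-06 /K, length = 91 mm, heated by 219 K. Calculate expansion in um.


dL = 2.9e-06 * 91 * 219 * 1000 = 57.794 um

57.794


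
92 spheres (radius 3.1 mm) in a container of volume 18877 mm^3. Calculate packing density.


V_sphere = 4/3*pi*3.1^3 = 124.7882 mm^3
Total V = 92*124.7882 = 11480.5144 mm^3
PD = 11480.5144 / 18877 = 0.608

0.608


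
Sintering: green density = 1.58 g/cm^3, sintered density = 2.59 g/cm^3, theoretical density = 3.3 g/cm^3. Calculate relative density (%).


Relative = 2.59 / 3.3 * 100 = 78.5%

78.5


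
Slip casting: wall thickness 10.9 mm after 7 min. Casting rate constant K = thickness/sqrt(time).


K = 10.9 / sqrt(7) = 10.9 / 2.6458 = 4.12 mm/min^0.5

4.12


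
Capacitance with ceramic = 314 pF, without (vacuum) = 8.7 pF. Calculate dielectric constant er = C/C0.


er = 314 / 8.7 = 36.09

36.09


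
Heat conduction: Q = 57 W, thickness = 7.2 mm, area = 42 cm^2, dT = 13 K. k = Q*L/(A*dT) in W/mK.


k = 57*7.2/1000/(42/10000*13) = 7.52 W/mK

7.52


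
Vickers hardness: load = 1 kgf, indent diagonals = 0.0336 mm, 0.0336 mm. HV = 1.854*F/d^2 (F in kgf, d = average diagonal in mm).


d_avg = (0.0336+0.0336)/2 = 0.0336 mm
HV = 1.854*1/0.0336^2 = 1642

1642


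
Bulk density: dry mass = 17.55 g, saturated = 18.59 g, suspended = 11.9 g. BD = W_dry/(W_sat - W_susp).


BD = 17.55 / (18.59 - 11.9) = 17.55 / 6.69 = 2.623 g/cm^3

2.623


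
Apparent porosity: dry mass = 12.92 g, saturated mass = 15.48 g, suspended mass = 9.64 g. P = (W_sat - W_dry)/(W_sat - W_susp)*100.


P = (15.48 - 12.92) / (15.48 - 9.64) * 100 = 2.56 / 5.84 * 100 = 43.8%

43.8


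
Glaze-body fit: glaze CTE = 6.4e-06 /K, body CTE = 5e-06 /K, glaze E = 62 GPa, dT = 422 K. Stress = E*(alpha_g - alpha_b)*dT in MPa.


Stress = 62*1000*(6.4e-06 - 5e-06)*422 = 36.6 MPa

36.6


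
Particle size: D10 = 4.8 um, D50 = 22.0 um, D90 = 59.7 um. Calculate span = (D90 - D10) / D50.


Span = (59.7 - 4.8) / 22.0 = 54.9 / 22.0 = 2.495

2.495


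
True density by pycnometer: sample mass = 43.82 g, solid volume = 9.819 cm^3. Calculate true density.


TD = 43.82 / 9.819 = 4.463 g/cm^3

4.463


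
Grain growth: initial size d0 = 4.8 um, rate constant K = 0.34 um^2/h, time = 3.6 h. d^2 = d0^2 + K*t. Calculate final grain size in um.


d^2 = 4.8^2 + 0.34*3.6 = 24.264
d = sqrt(24.264) = 4.93 um

4.93


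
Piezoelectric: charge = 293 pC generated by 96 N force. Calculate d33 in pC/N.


d33 = 293 / 96 = 3.1 pC/N

3.1


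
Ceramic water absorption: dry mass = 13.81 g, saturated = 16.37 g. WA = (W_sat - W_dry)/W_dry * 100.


WA = (16.37 - 13.81) / 13.81 * 100 = 18.54%

18.54


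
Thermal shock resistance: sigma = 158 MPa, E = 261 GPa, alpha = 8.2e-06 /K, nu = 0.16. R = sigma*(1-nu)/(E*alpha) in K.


R = 158*(1-0.16)/(261*1000*8.2e-06) = 62 K

62


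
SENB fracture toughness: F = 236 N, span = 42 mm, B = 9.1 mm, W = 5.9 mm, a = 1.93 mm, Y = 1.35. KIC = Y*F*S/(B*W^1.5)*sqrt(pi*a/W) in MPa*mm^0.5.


KIC = 1.35*236*42/(9.1*5.9^1.5)*sqrt(pi*1.93/5.9) = 104.02

104.02


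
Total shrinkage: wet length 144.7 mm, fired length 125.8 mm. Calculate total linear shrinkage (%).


TS = (144.7 - 125.8) / 144.7 * 100 = 13.06%

13.06


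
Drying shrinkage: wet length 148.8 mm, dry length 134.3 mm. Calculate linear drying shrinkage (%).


DS = (148.8 - 134.3) / 148.8 * 100 = 9.74%

9.74


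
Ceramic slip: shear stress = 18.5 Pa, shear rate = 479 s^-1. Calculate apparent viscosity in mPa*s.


eta = tau/gamma * 1000 = 18.5/479 * 1000 = 38.6 mPa*s

38.6


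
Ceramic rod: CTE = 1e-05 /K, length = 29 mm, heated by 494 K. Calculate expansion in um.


dL = 1e-05 * 29 * 494 * 1000 = 143.26 um

143.26


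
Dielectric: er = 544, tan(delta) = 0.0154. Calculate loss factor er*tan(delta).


Loss = 544 * 0.0154 = 8.378

8.378


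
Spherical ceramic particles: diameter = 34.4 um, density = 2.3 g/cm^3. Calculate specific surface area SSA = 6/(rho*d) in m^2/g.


SSA = 6 / (2.3 * 34.4) = 0.076 m^2/g

0.076


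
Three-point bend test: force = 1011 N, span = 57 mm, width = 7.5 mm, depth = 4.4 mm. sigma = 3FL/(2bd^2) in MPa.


sigma = 3*1011*57/(2*7.5*4.4^2) = 595.3 MPa

595.3
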